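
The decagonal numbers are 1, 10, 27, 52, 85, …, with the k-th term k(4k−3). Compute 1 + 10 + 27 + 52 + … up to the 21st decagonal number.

12551

Σ i(4i−3) = 4Σi² − 3Σi over i = 1..21.
Σi = 231 and Σi² = 3311.
4·3311 − 3·231 = 12551.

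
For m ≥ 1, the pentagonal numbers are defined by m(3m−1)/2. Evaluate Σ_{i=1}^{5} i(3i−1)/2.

Σ i(3i−1)/2 = (3Σi² − Σi) / 2 over i = 1..5.
Σi = 15 and Σi² = 55.
(3·55 − 1·15) / 2 = 150/2 = 75.

75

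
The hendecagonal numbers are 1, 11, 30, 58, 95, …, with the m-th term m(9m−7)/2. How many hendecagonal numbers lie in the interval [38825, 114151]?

The n-th hendecagonal number is n(9n−7)/2.
Smallest index with value ≥ 38825: n = 94 (giving 39433).
Largest index with value ≤ 114151: n = 159 (giving 113208).
Indices 94 through 159: 66 terms.

66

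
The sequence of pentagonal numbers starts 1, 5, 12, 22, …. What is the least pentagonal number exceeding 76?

Solve n(3n−1)/2 > 76 for integer n.
The largest n with value ≤ 76 is 7 (since 70 ≤ 76 < 92), so the first above is n = 8, value 92.

92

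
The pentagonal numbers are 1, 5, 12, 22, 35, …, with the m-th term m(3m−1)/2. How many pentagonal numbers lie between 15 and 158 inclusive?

7

The n-th pentagonal number is n(3n−1)/2.
Smallest index with value ≥ 15: n = 4 (giving 22).
Largest index with value ≤ 158: n = 10 (giving 145).
Indices 4 through 10: 7 terms.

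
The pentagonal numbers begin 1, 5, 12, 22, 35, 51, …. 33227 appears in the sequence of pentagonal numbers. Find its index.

Set n(3n−1)/2 = 33227, giving 3n² − n − 66454 = 0.
So n = (1 + 893) / 6 = 894/6 = 149.

149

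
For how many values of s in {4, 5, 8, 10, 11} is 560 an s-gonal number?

1

s = 4: P(4, 23) = 529 and P(4, 24) = 576; 560 is not s-gonal.
s = 5: P(5, 19) = 532 and P(5, 20) = 590; 560 is not s-gonal.
s = 8: P(8, 14) = 560. ✓
s = 10: P(10, 12) = 540 and P(10, 13) = 637; 560 is not s-gonal.
s = 11: P(11, 11) = 506 and P(11, 12) = 606; 560 is not s-gonal.
Hits: s ∈ {8} → 1.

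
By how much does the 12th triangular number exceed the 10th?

23

12·13/2 = 78 and 10·11/2 = 55.
Difference: 78 − 55 = 23.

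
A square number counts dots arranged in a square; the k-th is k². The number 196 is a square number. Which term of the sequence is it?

14

We need n² = 196, so n = √196 = 14.
Check: 14² = 196. ✓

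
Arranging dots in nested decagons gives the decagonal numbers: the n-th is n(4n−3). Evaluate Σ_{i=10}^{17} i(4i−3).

Σ i(4i−3) = 4Σi² − 3Σi over i = 10..17.
Σi = 153 − 45 = 108 and Σi² = 1785 − 285 = 1500.
4·1500 − 3·108 = 5676.

5676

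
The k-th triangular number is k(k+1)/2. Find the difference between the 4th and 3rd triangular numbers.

4

Consecutive triangular numbers differ by n: T_{4} − T_{3} = 4.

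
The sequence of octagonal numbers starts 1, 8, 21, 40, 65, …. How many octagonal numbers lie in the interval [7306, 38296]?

The n-th octagonal number is n(3n−2).
Smallest index with value ≥ 7306: n = 50 (giving 7400).
Largest index with value ≤ 38296: n = 113 (giving 38081).
Indices 50 through 113: 64 terms.

64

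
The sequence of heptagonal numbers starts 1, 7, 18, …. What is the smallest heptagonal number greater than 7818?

8037

Solve n(5n−3)/2 > 7818 for integer n.
The largest n with value ≤ 7818 is 56 (since 7756 ≤ 7818 < 8037), so the first above is n = 57, value 8037.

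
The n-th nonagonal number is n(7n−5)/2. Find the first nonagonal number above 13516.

13734

Solve n(7n−5)/2 > 13516 for integer n.
The largest n with value ≤ 13516 is 62 (since 13299 ≤ 13516 < 13734), so the first above is n = 63, value 13734.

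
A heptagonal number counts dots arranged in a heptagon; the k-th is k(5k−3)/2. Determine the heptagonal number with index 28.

1918

The 28th heptagonal number is n(5n−3)/2 with n = 28.
28·(5·28 − 3)/2 = 28·137/2 = 1918.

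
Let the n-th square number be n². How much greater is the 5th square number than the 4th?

9

n² − (n−1)² = 2n − 1, so 5² − 4² = 2·5 − 1 = 9.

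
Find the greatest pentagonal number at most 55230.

Solve n(3n−1)/2 ≤ 55230 for integer n.
n = 192 gives 55200 ≤ 55230, while n = 193 gives 55777 > 55230; so the answer is 55200.

55200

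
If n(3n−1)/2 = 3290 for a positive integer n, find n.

47

Set n(3n−1)/2 = 3290, giving 3n² − n − 6580 = 0.
So n = (1 + 281) / 6 = 282/6 = 47.
Check: 47·(3·47 − 1)/2 = 3290. ✓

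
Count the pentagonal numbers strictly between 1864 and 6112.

The n-th pentagonal number is n(3n−1)/2.
Smallest index with value > 1864: n = 36 (giving 1926).
Largest index with value < 6112: n = 63 (giving 5922).
Indices 36 through 63: 28 terms.

28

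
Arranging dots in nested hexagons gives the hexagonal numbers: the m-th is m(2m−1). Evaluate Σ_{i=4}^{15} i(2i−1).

Σ i(2i−1) = 2Σi² − Σi over i = 4..15.
Σi = 120 − 6 = 114 and Σi² = 1240 − 14 = 1226.
2·1226 − 1·114 = 2338.

2338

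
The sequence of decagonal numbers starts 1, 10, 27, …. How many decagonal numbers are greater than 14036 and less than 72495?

The n-th decagonal number is n(4n−3).
Smallest index with value > 14036: n = 60 (giving 14220).
Largest index with value < 72495: n = 134 (giving 71422).
Indices 60 through 134: 75 terms.

75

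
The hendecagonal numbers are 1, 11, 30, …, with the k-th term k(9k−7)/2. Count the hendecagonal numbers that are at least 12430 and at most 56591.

60

The n-th hendecagonal number is n(9n−7)/2.
Smallest index with value ≥ 12430: n = 53 (giving 12455).
Largest index with value ≤ 56591: n = 112 (giving 56056).
Indices 53 through 112: 60 terms.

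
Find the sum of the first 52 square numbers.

Σ_{i=1}^{52} i² = 52·53·105/6 = 48230.

48230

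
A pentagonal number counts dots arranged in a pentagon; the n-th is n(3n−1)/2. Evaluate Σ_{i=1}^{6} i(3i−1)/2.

Σ i(3i−1)/2 = (3Σi² − Σi) / 2 over i = 1..6.
Σi = 21 and Σi² = 91.
(3·91 − 1·21) / 2 = 252/2 = 126.

126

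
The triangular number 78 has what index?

12

Set n(n+1)/2 = 78, giving n² + n − 156 = 0.
The discriminant is 1 + 8·78 = 625, and √625 = 25.
So n = (-1 + 25) / 2 = 24/2 = 12.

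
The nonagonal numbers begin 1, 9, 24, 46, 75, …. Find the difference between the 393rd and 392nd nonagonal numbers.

Consecutive nonagonal numbers differ by 7n − 6: here 7·393 − 6 = 2745.

2745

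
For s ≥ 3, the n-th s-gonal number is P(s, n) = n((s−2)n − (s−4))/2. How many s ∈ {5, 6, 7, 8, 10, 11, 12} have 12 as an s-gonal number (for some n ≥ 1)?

s = 5: P(5, 3) = 12. ✓
s = 6: P(6, 2) = 6 and P(6, 3) = 15; 12 is not s-gonal.
s = 7: P(7, 2) = 7 and P(7, 3) = 18; 12 is not s-gonal.
s = 8: P(8, 2) = 8 and P(8, 3) = 21; 12 is not s-gonal.
s = 10: P(10, 2) = 10 and P(10, 3) = 27; 12 is not s-gonal.
s = 11: P(11, 2) = 11 and P(11, 3) = 30; 12 is not s-gonal.
s = 12: P(12, 2) = 12. ✓
Hits: s ∈ {5, 12} → 2.

2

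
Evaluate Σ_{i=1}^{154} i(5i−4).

Σ i(5i−4) = 5Σi² − 4Σi over i = 1..154.
Σi = 11935 and Σi² = 1229305.
5·1229305 − 4·11935 = 6098785.

6098785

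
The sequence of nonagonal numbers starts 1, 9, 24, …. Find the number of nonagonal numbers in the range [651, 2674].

15

The n-th nonagonal number is n(7n−5)/2.
Smallest index with value ≥ 651: n = 14 (giving 651).
Largest index with value ≤ 2674: n = 28 (giving 2674).
Indices 14 through 28: 15 terms.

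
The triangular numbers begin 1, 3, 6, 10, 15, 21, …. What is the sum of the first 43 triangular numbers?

14190

Σ i(i+1)/2 = (Σi² + Σi) / 2 over i = 1..43.
Σi = 946 and Σi² = 27434.
(1·27434 + 1·946) / 2 = 28380/2 = 14190.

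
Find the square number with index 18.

324

The 18th square number is n² with n = 18.
18² = 324.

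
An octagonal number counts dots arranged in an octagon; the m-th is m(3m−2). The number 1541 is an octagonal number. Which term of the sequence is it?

Set n(3n−2) = 1541, giving 3n² − 2n − 1541 = 0.
The discriminant is 4 + 12·1541 = 18496, and √18496 = 136.
So n = (2 + 136) / 6 = 138/6 = 23.
Check: 23·(3·23 − 2) = 1541. ✓

23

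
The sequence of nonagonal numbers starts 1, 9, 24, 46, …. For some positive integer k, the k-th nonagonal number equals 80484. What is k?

Set n(7n−5)/2 = 80484, giving 7n² − 5n − 160968 = 0.
The discriminant is 25 + 56·80484 = 4507129, and √4507129 = 2123.
So n = (5 + 2123) / 14 = 2128/14 = 152.

152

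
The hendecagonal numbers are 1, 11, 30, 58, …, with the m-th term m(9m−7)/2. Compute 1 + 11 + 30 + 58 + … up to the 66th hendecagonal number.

Σ i(9i−7)/2 = (9Σi² − 7Σi) / 2 over i = 1..66.
Σi = 2211 and Σi² = 98021.
(9·98021 − 7·2211) / 2 = 866712/2 = 433356.

433356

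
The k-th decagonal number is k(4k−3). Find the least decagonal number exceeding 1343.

Solve n(4n−3) > 1343 for integer n.
The largest n with value ≤ 1343 is 18 (since 1242 ≤ 1343 < 1387), so the first above is n = 19, value 1387.

1387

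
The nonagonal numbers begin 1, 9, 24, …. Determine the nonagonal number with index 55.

The 55th nonagonal number is n(7n−5)/2 with n = 55.
55·(7·55 − 5)/2 = 55·380/2 = 55·190 = 10450.

10450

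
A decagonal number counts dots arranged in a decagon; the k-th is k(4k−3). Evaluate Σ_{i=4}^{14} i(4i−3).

3707

Σ i(4i−3) = 4Σi² − 3Σi over i = 4..14.
Σi = 105 − 6 = 99 and Σi² = 1015 − 14 = 1001.
4·1001 − 3·99 = 3707.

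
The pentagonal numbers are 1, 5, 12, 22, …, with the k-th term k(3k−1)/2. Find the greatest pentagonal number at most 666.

Solve n(3n−1)/2 ≤ 666 for integer n.
n = 21 gives 651 ≤ 666, while n = 22 gives 715 > 666; so the answer is 651.

651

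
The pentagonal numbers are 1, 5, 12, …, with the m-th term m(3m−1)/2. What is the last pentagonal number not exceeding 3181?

Solve n(3n−1)/2 ≤ 3181 for integer n.
n = 46 gives 3151 ≤ 3181, while n = 47 gives 3290 > 3181; so the answer is 3151.

3151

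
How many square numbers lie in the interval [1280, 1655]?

5

The n-th square number is n².
Smallest index with value ≥ 1280: n = 36 (giving 1296).
Largest index with value ≤ 1655: n = 40 (giving 1600).
Indices 36 through 40: 5 terms.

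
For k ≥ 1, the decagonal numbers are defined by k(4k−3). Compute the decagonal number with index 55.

The 55th decagonal number is n(4n−3) with n = 55.
55·(4·55 − 3) = 55·217 = 11935.

11935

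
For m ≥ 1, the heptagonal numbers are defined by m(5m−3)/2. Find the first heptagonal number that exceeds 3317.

3367

Solve n(5n−3)/2 > 3317 for integer n.
The largest n with value ≤ 3317 is 36 (since 3186 ≤ 3317 < 3367), so the first above is n = 37, value 3367.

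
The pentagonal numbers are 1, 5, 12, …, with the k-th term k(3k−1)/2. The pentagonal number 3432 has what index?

Set n(3n−1)/2 = 3432, giving 3n² − n − 6864 = 0.
The discriminant is 1 + 24·3432 = 82369, and √82369 = 287.
So n = (1 + 287) / 6 = 288/6 = 48.

48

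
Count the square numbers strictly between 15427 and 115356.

215

The n-th square number is n².
Smallest index with value > 15427: n = 125 (giving 15625).
Largest index with value < 115356: n = 339 (giving 114921).
Indices 125 through 339: 215 terms.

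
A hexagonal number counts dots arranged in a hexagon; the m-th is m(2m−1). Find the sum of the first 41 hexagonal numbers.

46781

Σ i(2i−1) = 2Σi² − Σi over i = 1..41.
Σi = 861 and Σi² = 23821.
2·23821 − 1·861 = 46781.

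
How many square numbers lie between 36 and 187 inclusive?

8

The n-th square number is n².
Smallest index with value ≥ 36: n = 6 (giving 36).
Largest index with value ≤ 187: n = 13 (giving 169).
Indices 6 through 13: 8 terms.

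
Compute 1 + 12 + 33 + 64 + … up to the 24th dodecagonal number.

23300

Σ i(5i−4) = 5Σi² − 4Σi over i = 1..24.
Σi = 300 and Σi² = 4900.
5·4900 − 4·300 = 23300.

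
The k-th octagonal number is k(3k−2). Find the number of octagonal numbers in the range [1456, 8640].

The n-th octagonal number is n(3n−2).
Smallest index with value ≥ 1456: n = 23 (giving 1541).
Largest index with value ≤ 8640: n = 54 (giving 8640).
Indices 23 through 54: 32 terms.

32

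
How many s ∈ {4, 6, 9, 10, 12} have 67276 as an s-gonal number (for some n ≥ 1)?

1

s = 4: P(4, 259) = 67081 and P(4, 260) = 67600; 67276 is not s-gonal.
s = 6: P(6, 183) = 66795 and P(6, 184) = 67528; 67276 is not s-gonal.
s = 9: P(9, 139) = 67276. ✓
s = 10: P(10, 130) = 67210 and P(10, 131) = 68251; 67276 is not s-gonal.
s = 12: P(12, 116) = 66816 and P(12, 117) = 67977; 67276 is not s-gonal.
Hits: s ∈ {9} → 1.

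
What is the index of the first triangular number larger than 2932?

77

Solve n(n+1)/2 > 2932 for integer n.
The largest n with value ≤ 2932 is 76 (since 2926 ≤ 2932 < 3003), so the first above is n = 77, value 3003.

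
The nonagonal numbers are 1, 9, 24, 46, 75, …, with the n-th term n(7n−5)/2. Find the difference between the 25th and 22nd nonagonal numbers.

25·(7·25 − 5)/2 = 2125 and 22·(7·22 − 5)/2 = 1639.
Difference: 2125 − 1639 = 486.

486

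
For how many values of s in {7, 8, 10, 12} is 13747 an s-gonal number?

1

s = 7: P(7, 74) = 13579 and P(7, 75) = 13950; 13747 is not s-gonal.
s = 8: P(8, 68) = 13736 and P(8, 69) = 14145; 13747 is not s-gonal.
s = 10: P(10, 59) = 13747. ✓
s = 12: P(12, 52) = 13312 and P(12, 53) = 13833; 13747 is not s-gonal.
Hits: s ∈ {10} → 1.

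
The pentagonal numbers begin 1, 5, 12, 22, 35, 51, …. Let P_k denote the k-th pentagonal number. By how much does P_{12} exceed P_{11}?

34

Consecutive pentagonal numbers differ by 3n − 2: here 3·12 − 2 = 34.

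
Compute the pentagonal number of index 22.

715

The 22nd pentagonal number is n(3n−1)/2 with n = 22.
22·(3·22 − 1)/2 = 22·65/2 = 715.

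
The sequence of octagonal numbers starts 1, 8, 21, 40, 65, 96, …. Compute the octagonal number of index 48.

The 48th octagonal number is n(3n−2) with n = 48.
48·(3·48 − 2) = 48·142 = 6816.

6816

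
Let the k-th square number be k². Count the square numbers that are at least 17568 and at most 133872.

233

The n-th square number is n².
Smallest index with value ≥ 17568: n = 133 (giving 17689).
Largest index with value ≤ 133872: n = 365 (giving 133225).
Indices 133 through 365: 233 terms.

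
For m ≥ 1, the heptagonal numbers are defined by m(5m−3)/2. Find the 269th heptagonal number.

The 269th heptagonal number is n(5n−3)/2 with n = 269.
269·(5·269 − 3)/2 = 269·1342/2 = 269·671 = 180499.

180499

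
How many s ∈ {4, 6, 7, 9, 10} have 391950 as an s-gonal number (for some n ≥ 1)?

s = 4: P(4, 626) = 391876 and P(4, 627) = 393129; 391950 is not s-gonal.
s = 6: P(6, 442) = 390286 and P(6, 443) = 392055; 391950 is not s-gonal.
s = 7: P(7, 396) = 391446 and P(7, 397) = 393427; 391950 is not s-gonal.
s = 9: P(9, 335) = 391950. ✓
s = 10: P(10, 313) = 390937 and P(10, 314) = 393442; 391950 is not s-gonal.
Hits: s ∈ {9} → 1.

1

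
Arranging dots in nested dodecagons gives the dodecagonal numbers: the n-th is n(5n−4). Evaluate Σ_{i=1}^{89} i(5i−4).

Σ i(5i−4) = 5Σi² − 4Σi over i = 1..89.
Σi = 4005 and Σi² = 238965.
5·238965 − 4·4005 = 1178805.

1178805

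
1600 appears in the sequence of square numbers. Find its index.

40

We need n² = 1600, so n = √1600 = 40.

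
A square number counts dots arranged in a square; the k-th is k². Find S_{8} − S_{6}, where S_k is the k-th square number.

28

8² = 64 and 6² = 36.
Difference: 64 − 36 = 28.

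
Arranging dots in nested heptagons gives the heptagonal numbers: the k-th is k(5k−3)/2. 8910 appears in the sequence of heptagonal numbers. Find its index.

60

Set n(5n−3)/2 = 8910, giving 5n² − 3n − 17820 = 0.
The discriminant is 9 + 40·8910 = 356409, and √356409 = 597.
So n = (3 + 597) / 10 = 600/10 = 60.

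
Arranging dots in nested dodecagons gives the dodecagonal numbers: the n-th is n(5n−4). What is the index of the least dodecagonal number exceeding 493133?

315

Solve n(5n−4) > 493133 for integer n.
The largest n with value ≤ 493133 is 314 (since 491724 ≤ 493133 < 494865), so the first above is n = 315, value 494865.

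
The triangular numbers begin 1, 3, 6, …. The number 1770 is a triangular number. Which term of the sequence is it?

59

Set n(n+1)/2 = 1770, giving n² + n − 3540 = 0.
The discriminant is 1 + 8·1770 = 14161, and √14161 = 119.
So n = (-1 + 119) / 2 = 118/2 = 59.
Check: 59·60/2 = 1770. ✓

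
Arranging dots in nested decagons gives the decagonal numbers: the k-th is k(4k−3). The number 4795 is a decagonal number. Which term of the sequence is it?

Set n(4n−3) = 4795, giving 4n² − 3n − 4795 = 0.
So n = (3 + 277) / 8 = 280/8 = 35.

35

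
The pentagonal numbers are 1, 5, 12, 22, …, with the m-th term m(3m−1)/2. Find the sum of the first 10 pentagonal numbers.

550

Σ i(3i−1)/2 = (3Σi² − Σi) / 2 over i = 1..10.
Σi = 55 and Σi² = 385.
(3·385 − 1·55) / 2 = 1100/2 = 550.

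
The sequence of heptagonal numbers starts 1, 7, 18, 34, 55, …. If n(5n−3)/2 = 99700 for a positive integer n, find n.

200

Set n(5n−3)/2 = 99700, giving 5n² − 3n − 199400 = 0.
So n = (3 + 1997) / 10 = 2000/10 = 200.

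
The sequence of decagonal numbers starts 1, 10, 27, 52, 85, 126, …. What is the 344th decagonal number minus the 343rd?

2745

Consecutive decagonal numbers differ by 8n − 7: here 8·344 − 7 = 2745.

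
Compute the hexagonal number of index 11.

231

The 11th hexagonal number is n(2n−1) with n = 11.
11·(2·11 − 1) = 11·21 = 231.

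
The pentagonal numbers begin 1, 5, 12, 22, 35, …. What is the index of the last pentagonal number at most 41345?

166

Solve n(3n−1)/2 ≤ 41345 for integer n.
n = 166 gives 41251 ≤ 41345, while n = 167 gives 41750 > 41345; so the answer is index 166.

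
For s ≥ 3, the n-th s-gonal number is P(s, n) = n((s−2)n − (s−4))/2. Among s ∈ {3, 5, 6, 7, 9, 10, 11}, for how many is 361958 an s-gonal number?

1

s = 3: P(3, 850) = 361675 and P(3, 851) = 362526; 361958 is not s-gonal.
s = 5: P(5, 491) = 361376 and P(5, 492) = 362850; 361958 is not s-gonal.
s = 6: P(6, 425) = 360825 and P(6, 426) = 362526; 361958 is not s-gonal.
s = 7: P(7, 380) = 360430 and P(7, 381) = 362331; 361958 is not s-gonal.
s = 9: P(9, 321) = 359841 and P(9, 322) = 362089; 361958 is not s-gonal.
s = 10: P(10, 301) = 361501 and P(10, 302) = 363910; 361958 is not s-gonal.
s = 11: P(11, 284) = 361958. ✓
Hits: s ∈ {11} → 1.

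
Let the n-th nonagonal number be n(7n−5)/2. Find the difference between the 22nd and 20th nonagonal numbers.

289

22·(7·22 − 5)/2 = 1639 and 20·(7·20 − 5)/2 = 1350.
Difference: 1639 − 1350 = 289.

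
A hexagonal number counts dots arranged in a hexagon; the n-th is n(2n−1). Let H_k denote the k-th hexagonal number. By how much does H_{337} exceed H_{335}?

2686

337·(2·337 − 1) = 226801 and 335·(2·335 − 1) = 224115.
Difference: 226801 − 224115 = 2686.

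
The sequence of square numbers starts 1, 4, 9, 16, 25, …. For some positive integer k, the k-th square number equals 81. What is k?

9

We need n² = 81, so n = √81 = 9.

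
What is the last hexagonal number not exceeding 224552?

224115

Solve n(2n−1) ≤ 224552 for integer n.
n = 335 gives 224115 ≤ 224552, while n = 336 gives 225456 > 224552; so the answer is 224115.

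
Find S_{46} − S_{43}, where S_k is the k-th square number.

46² = 2116 and 43² = 1849.
Difference: 2116 − 1849 = 267.

267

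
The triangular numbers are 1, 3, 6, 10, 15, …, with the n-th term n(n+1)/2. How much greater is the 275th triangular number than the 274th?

Consecutive triangular numbers differ by n: T_{275} − T_{274} = 275.

275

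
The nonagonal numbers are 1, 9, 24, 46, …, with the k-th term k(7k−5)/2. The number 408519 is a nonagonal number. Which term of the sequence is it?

342

Set n(7n−5)/2 = 408519, giving 7n² − 5n − 817038 = 0.
The discriminant is 25 + 56·408519 = 22877089, and √22877089 = 4783.
So n = (5 + 4783) / 14 = 4788/14 = 342.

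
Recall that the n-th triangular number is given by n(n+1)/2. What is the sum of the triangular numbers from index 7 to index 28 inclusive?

4004

Σ i(i+1)/2 = (Σi² + Σi) / 2 over i = 7..28.
Σi = 406 − 21 = 385 and Σi² = 7714 − 91 = 7623.
(1·7623 + 1·385) / 2 = 8008/2 = 4004.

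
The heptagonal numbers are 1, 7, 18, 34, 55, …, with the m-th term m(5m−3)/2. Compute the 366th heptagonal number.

334341

The 366th heptagonal number is n(5n−3)/2 with n = 366.
366·(5·366 − 3)/2 = 366·1827/2 = 334341.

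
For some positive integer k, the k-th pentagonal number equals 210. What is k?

Set n(3n−1)/2 = 210, giving 3n² − n − 420 = 0.
The discriminant is 1 + 24·210 = 5041, and √5041 = 71.
So n = (1 + 71) / 6 = 72/6 = 12.

12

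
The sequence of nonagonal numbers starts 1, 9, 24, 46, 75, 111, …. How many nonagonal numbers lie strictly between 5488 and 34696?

The n-th nonagonal number is n(7n−5)/2.
Smallest index with value > 5488: n = 40 (giving 5500).
Largest index with value < 34696: n = 99 (giving 34056).
Indices 40 through 99: 60 terms.

60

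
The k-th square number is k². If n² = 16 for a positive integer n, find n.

4

We need n² = 16, so n = √16 = 4.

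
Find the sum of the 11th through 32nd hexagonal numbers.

21637

Σ i(2i−1) = 2Σi² − Σi over i = 11..32.
Σi = 528 − 55 = 473 and Σi² = 11440 − 385 = 11055.
2·11055 − 1·473 = 21637.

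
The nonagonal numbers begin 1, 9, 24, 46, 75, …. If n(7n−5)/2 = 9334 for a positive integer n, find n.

Set n(7n−5)/2 = 9334, giving 7n² − 5n − 18668 = 0.
The discriminant is 25 + 56·9334 = 522729, and √522729 = 723.
So n = (5 + 723) / 14 = 728/14 = 52.
Check: 52·(7·52 − 5)/2 = 9334. ✓

52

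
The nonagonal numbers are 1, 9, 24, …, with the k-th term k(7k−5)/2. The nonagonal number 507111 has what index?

Set n(7n−5)/2 = 507111, giving 7n² − 5n − 1014222 = 0.
The discriminant is 25 + 56·507111 = 28398241, and √28398241 = 5329.
So n = (5 + 5329) / 14 = 5334/14 = 381.

381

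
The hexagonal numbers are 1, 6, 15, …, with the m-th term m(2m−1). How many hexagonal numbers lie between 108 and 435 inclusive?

8

The n-th hexagonal number is n(2n−1).
Smallest index with value ≥ 108: n = 8 (giving 120).
Largest index with value ≤ 435: n = 15 (giving 435).
Indices 8 through 15: 8 terms.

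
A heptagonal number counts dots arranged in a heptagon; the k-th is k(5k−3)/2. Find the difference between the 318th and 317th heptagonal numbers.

Consecutive heptagonal numbers differ by 5n − 4: here 5·318 − 4 = 1586.

1586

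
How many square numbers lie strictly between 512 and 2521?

The n-th square number is n².
Smallest index with value > 512: n = 23 (giving 529).
Largest index with value < 2521: n = 50 (giving 2500).
Indices 23 through 50: 28 terms.

28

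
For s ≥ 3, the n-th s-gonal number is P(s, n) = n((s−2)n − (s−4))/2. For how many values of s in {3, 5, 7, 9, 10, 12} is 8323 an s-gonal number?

s = 3: P(3, 128) = 8256 and P(3, 129) = 8385; 8323 is not s-gonal.
s = 5: P(5, 74) = 8177 and P(5, 75) = 8400; 8323 is not s-gonal.
s = 7: P(7, 58) = 8323. ✓
s = 9: P(9, 49) = 8281 and P(9, 50) = 8625; 8323 is not s-gonal.
s = 10: P(10, 45) = 7965 and P(10, 46) = 8326; 8323 is not s-gonal.
s = 12: P(12, 41) = 8241 and P(12, 42) = 8652; 8323 is not s-gonal.
Hits: s ∈ {7} → 1.

1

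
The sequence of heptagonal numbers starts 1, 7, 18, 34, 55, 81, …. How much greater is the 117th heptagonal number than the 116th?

581

Consecutive heptagonal numbers differ by 5n − 4: here 5·117 − 4 = 581.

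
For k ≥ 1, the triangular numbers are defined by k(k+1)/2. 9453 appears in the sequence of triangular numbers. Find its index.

137

Set n(n+1)/2 = 9453, giving n² + n − 18906 = 0.
So n = (-1 + 275) / 2 = 274/2 = 137.
Check: 137·138/2 = 9453. ✓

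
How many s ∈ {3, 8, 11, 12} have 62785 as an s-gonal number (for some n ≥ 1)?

s = 3: P(3, 353) = 62481 and P(3, 354) = 62835; 62785 is not s-gonal.
s = 8: P(8, 145) = 62785. ✓
s = 11: P(11, 118) = 62245 and P(11, 119) = 63308; 62785 is not s-gonal.
s = 12: P(12, 112) = 62272 and P(12, 113) = 63393; 62785 is not s-gonal.
Hits: s ∈ {8} → 1.

1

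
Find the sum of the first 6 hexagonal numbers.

161

Σ i(2i−1) = 2Σi² − Σi over i = 1..6.
Σi = 21 and Σi² = 91.
2·91 − 1·21 = 161.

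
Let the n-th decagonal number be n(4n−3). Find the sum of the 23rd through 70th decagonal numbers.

Σ i(4i−3) = 4Σi² − 3Σi over i = 23..70.
Σi = 2485 − 253 = 2232 and Σi² = 116795 − 3795 = 113000.
4·113000 − 3·2232 = 445304.

445304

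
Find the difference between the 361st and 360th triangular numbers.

361

Consecutive triangular numbers differ by n: T_{361} − T_{360} = 361.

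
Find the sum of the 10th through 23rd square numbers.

4039

Σ_{i=10}^{23} i² = 4324 − 285 = 4039.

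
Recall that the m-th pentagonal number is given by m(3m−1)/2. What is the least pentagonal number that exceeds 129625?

Solve n(3n−1)/2 > 129625 for integer n.
The largest n with value ≤ 129625 is 294 (since 129507 ≤ 129625 < 130390), so the first above is n = 295, value 130390.

130390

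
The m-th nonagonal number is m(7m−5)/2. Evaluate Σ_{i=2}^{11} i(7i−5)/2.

1605

Σ i(7i−5)/2 = (7Σi² − 5Σi) / 2 over i = 2..11.
Σi = 66 − 1 = 65 and Σi² = 506 − 1 = 505.
(7·505 − 5·65) / 2 = 3210/2 = 1605.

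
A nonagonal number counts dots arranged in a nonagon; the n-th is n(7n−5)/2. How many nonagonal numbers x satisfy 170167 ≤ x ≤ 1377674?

407

The n-th nonagonal number is n(7n−5)/2.
Smallest index with value ≥ 170167: n = 221 (giving 170391).
Largest index with value ≤ 1377674: n = 627 (giving 1374384).
Indices 221 through 627: 407 terms.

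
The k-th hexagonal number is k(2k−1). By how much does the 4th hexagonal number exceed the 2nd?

22

4·(2·4 − 1) = 28 and 2·(2·2 − 1) = 6.
Difference: 28 − 6 = 22.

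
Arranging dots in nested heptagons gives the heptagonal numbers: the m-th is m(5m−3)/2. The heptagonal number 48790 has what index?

140

Set n(5n−3)/2 = 48790, giving 5n² − 3n − 97580 = 0.
So n = (3 + 1397) / 10 = 1400/10 = 140.
Check: 140·(5·140 − 3)/2 = 48790. ✓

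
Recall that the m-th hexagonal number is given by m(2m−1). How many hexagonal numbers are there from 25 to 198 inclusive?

7

The n-th hexagonal number is n(2n−1).
Smallest index with value ≥ 25: n = 4 (giving 28).
Largest index with value ≤ 198: n = 10 (giving 190).
Indices 4 through 10: 7 terms.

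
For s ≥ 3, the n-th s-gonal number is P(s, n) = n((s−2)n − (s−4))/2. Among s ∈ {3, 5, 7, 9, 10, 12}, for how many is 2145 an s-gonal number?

s = 3: P(3, 65) = 2145. ✓
s = 5: P(5, 37) = 2035 and P(5, 38) = 2147; 2145 is not s-gonal.
s = 7: P(7, 29) = 2059 and P(7, 30) = 2205; 2145 is not s-gonal.
s = 9: P(9, 25) = 2125 and P(9, 26) = 2301; 2145 is not s-gonal.
s = 10: P(10, 23) = 2047 and P(10, 24) = 2232; 2145 is not s-gonal.
s = 12: P(12, 21) = 2121 and P(12, 22) = 2332; 2145 is not s-gonal.
Hits: s ∈ {3} → 1.

1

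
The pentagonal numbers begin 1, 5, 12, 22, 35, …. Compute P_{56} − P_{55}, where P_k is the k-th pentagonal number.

166

Consecutive pentagonal numbers differ by 3n − 2: here 3·56 − 2 = 166.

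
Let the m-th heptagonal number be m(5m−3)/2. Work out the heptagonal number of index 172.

The 172nd heptagonal number is n(5n−3)/2 with n = 172.
172·(5·172 − 3)/2 = 172·857/2 = 73702.

73702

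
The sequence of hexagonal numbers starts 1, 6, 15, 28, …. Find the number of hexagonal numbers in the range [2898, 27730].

80

The n-th hexagonal number is n(2n−1).
Smallest index with value ≥ 2898: n = 39 (giving 3003).
Largest index with value ≤ 27730: n = 118 (giving 27730).
Indices 39 through 118: 80 terms.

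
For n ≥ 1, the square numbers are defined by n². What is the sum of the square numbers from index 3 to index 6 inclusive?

Σ_{i=3}^{6} i² = 91 − 5 = 86.

86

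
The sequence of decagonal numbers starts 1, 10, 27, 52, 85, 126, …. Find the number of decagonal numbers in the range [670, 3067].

15

The n-th decagonal number is n(4n−3).
Smallest index with value ≥ 670: n = 14 (giving 742).
Largest index with value ≤ 3067: n = 28 (giving 3052).
Indices 14 through 28: 15 terms.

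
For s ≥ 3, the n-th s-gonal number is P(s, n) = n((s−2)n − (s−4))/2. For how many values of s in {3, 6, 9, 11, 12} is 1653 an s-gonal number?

s = 3: P(3, 57) = 1653. ✓
s = 6: P(6, 29) = 1653. ✓
s = 9: P(9, 22) = 1639 and P(9, 23) = 1794; 1653 is not s-gonal.
s = 11: P(11, 19) = 1558 and P(11, 20) = 1730; 1653 is not s-gonal.
s = 12: P(12, 18) = 1548 and P(12, 19) = 1729; 1653 is not s-gonal.
Hits: s ∈ {3, 6} → 2.

2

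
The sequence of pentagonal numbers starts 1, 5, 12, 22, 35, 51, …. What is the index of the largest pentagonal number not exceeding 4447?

Solve n(3n−1)/2 ≤ 4447 for integer n.
n = 54 gives 4347 ≤ 4447, while n = 55 gives 4510 > 4447; so the answer is index 54.

54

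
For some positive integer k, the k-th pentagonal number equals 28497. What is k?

138

Set n(3n−1)/2 = 28497, giving 3n² − n − 56994 = 0.
The discriminant is 1 + 24·28497 = 683929, and √683929 = 827.
So n = (1 + 827) / 6 = 828/6 = 138.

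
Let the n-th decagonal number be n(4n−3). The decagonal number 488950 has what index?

Set n(4n−3) = 488950, giving 4n² − 3n − 488950 = 0.
The discriminant is 9 + 16·488950 = 7823209, and √7823209 = 2797.
So n = (3 + 2797) / 8 = 2800/8 = 350.

350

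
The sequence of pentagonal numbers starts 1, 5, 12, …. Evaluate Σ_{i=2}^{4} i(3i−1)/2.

39

Σ i(3i−1)/2 = (3Σi² − Σi) / 2 over i = 2..4.
Σi = 10 − 1 = 9 and Σi² = 30 − 1 = 29.
(3·29 − 1·9) / 2 = 78/2 = 39.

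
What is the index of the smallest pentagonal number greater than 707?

22

Solve n(3n−1)/2 > 707 for integer n.
The largest n with value ≤ 707 is 21 (since 651 ≤ 707 < 715), so the first above is n = 22, value 715.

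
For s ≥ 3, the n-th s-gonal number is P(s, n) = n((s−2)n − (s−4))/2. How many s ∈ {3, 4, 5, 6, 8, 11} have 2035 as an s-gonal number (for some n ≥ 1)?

s = 3: P(3, 63) = 2016 and P(3, 64) = 2080; 2035 is not s-gonal.
s = 4: P(4, 45) = 2025 and P(4, 46) = 2116; 2035 is not s-gonal.
s = 5: P(5, 37) = 2035. ✓
s = 6: P(6, 32) = 2016 and P(6, 33) = 2145; 2035 is not s-gonal.
s = 8: P(8, 26) = 1976 and P(8, 27) = 2133; 2035 is not s-gonal.
s = 11: P(11, 21) = 1911 and P(11, 22) = 2101; 2035 is not s-gonal.
Hits: s ∈ {5} → 1.

1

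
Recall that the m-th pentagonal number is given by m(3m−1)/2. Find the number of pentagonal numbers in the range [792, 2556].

The n-th pentagonal number is n(3n−1)/2.
Smallest index with value ≥ 792: n = 24 (giving 852).
Largest index with value ≤ 2556: n = 41 (giving 2501).
Indices 24 through 41: 18 terms.

18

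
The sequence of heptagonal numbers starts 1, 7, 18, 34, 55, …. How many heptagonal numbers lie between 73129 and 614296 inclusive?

325

The n-th heptagonal number is n(5n−3)/2.
Smallest index with value ≥ 73129: n = 172 (giving 73702).
Largest index with value ≤ 614296: n = 496 (giving 614296).
Indices 172 through 496: 325 terms.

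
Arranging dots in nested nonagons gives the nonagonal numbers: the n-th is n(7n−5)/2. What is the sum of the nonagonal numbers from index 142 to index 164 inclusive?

1879169

Σ i(7i−5)/2 = (7Σi² − 5Σi) / 2 over i = 142..164.
Σi = 13530 − 10011 = 3519 and Σi² = 1483790 − 944371 = 539419.
(7·539419 − 5·3519) / 2 = 3758338/2 = 1879169.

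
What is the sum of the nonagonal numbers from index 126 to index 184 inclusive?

Σ i(7i−5)/2 = (7Σi² − 5Σi) / 2 over i = 126..184.
Σi = 17020 − 7875 = 9145 and Σi² = 2093460 − 658875 = 1434585.
(7·1434585 − 5·9145) / 2 = 9996370/2 = 4998185.

4998185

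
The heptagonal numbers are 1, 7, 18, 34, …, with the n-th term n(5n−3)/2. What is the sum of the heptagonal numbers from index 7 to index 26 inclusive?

Σ i(5i−3)/2 = (5Σi² − 3Σi) / 2 over i = 7..26.
Σi = 351 − 21 = 330 and Σi² = 6201 − 91 = 6110.
(5·6110 − 3·330) / 2 = 29560/2 = 14780.

14780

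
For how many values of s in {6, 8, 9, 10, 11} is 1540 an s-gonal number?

2

s = 6: P(6, 28) = 1540. ✓
s = 8: P(8, 22) = 1408 and P(8, 23) = 1541; 1540 is not s-gonal.
s = 9: P(9, 21) = 1491 and P(9, 22) = 1639; 1540 is not s-gonal.
s = 10: P(10, 20) = 1540. ✓
s = 11: P(11, 18) = 1395 and P(11, 19) = 1558; 1540 is not s-gonal.
Hits: s ∈ {6, 10} → 2.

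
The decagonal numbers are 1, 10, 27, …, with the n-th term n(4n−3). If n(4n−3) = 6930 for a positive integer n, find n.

Set n(4n−3) = 6930, giving 4n² − 3n − 6930 = 0.
The discriminant is 9 + 16·6930 = 110889, and √110889 = 333.
So n = (3 + 333) / 8 = 336/8 = 42.
Check: 42·(4·42 − 3) = 6930. ✓

42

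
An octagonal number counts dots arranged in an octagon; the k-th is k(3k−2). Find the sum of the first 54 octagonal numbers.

Σ i(3i−2) = 3Σi² − 2Σi over i = 1..54.
Σi = 1485 and Σi² = 53955.
3·53955 − 2·1485 = 158895.

158895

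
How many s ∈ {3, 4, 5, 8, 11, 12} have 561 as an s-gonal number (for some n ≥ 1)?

s = 3: P(3, 33) = 561. ✓
s = 4: P(4, 23) = 529 and P(4, 24) = 576; 561 is not s-gonal.
s = 5: P(5, 19) = 532 and P(5, 20) = 590; 561 is not s-gonal.
s = 8: P(8, 14) = 560 and P(8, 15) = 645; 561 is not s-gonal.
s = 11: P(11, 11) = 506 and P(11, 12) = 606; 561 is not s-gonal.
s = 12: P(12, 11) = 561. ✓
Hits: s ∈ {3, 12} → 2.

2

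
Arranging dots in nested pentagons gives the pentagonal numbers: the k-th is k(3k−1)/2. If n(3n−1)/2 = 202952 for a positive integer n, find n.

368

Set n(3n−1)/2 = 202952, giving 3n² − n − 405904 = 0.
So n = (1 + 2207) / 6 = 2208/6 = 368.
Check: 368·(3·368 − 1)/2 = 202952. ✓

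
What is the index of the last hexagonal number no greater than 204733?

320

Solve n(2n−1) ≤ 204733 for integer n.
n = 320 gives 204480 ≤ 204733, while n = 321 gives 205761 > 204733; so the answer is index 320.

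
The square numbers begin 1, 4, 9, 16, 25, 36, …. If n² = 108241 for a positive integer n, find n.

We need n² = 108241, so n = √108241 = 329.

329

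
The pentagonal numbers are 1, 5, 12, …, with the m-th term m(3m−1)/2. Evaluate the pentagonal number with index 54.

4347

The 54th pentagonal number is n(3n−1)/2 with n = 54.
54·(3·54 − 1)/2 = 54·161/2 = 4347.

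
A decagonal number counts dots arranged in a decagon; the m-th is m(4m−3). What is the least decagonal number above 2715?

2835

Solve n(4n−3) > 2715 for integer n.
The largest n with value ≤ 2715 is 26 (since 2626 ≤ 2715 < 2835), so the first above is n = 27, value 2835.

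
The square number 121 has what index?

11

We need n² = 121, so n = √121 = 11.
Check: 11² = 121. ✓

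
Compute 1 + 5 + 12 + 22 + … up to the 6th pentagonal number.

Σ i(3i−1)/2 = (3Σi² − Σi) / 2 over i = 1..6.
Σi = 21 and Σi² = 91.
(3·91 − 1·21) / 2 = 252/2 = 126.

126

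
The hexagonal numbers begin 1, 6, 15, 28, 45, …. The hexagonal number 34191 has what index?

Set n(2n−1) = 34191, giving 2n² − n − 34191 = 0.
The discriminant is 1 + 8·34191 = 273529, and √273529 = 523.
So n = (1 + 523) / 4 = 524/4 = 131.

131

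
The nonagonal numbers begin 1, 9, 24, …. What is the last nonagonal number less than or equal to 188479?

187804

Solve n(7n−5)/2 ≤ 188479 for integer n.
n = 232 gives 187804 ≤ 188479, while n = 233 gives 189429 > 188479; so the answer is 187804.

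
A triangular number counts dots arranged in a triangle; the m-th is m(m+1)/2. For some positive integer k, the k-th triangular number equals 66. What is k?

Set n(n+1)/2 = 66, giving n² + n − 132 = 0.
The discriminant is 1 + 8·66 = 529, and √529 = 23.
So n = (-1 + 23) / 2 = 22/2 = 11.

11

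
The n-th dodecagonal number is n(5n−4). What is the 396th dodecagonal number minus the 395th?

Consecutive dodecagonal numbers differ by 10n − 9: here 10·396 − 9 = 3951.

3951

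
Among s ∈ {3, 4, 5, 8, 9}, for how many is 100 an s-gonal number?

s = 3: P(3, 13) = 91 and P(3, 14) = 105; 100 is not s-gonal.
s = 4: P(4, 10) = 100. ✓
s = 5: P(5, 8) = 92 and P(5, 9) = 117; 100 is not s-gonal.
s = 8: P(8, 6) = 96 and P(8, 7) = 133; 100 is not s-gonal.
s = 9: P(9, 5) = 75 and P(9, 6) = 111; 100 is not s-gonal.
Hits: s ∈ {4} → 1.

1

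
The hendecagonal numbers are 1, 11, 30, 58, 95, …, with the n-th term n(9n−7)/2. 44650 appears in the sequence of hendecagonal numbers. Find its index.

Set n(9n−7)/2 = 44650, giving 9n² − 7n − 89300 = 0.
The discriminant is 49 + 72·44650 = 3214849, and √3214849 = 1793.
So n = (7 + 1793) / 18 = 1800/18 = 100.

100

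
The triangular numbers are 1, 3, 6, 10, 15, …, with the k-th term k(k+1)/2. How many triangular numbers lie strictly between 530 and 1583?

The n-th triangular number is n(n+1)/2.
Smallest index with value > 530: n = 33 (giving 561).
Largest index with value < 1583: n = 55 (giving 1540).
Indices 33 through 55: 23 terms.

23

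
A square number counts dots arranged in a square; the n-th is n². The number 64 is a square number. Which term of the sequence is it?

8

We need n² = 64, so n = √64 = 8.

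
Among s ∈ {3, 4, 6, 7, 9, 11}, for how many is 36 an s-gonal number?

s = 3: P(3, 8) = 36. ✓
s = 4: P(4, 6) = 36. ✓
s = 6: P(6, 4) = 28 and P(6, 5) = 45; 36 is not s-gonal.
s = 7: P(7, 4) = 34 and P(7, 5) = 55; 36 is not s-gonal.
s = 9: P(9, 3) = 24 and P(9, 4) = 46; 36 is not s-gonal.
s = 11: P(11, 3) = 30 and P(11, 4) = 58; 36 is not s-gonal.
Hits: s ∈ {3, 4} → 2.

2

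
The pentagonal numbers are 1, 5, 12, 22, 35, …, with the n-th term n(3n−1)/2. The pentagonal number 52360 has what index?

Set n(3n−1)/2 = 52360, giving 3n² − n − 104720 = 0.
The discriminant is 1 + 24·52360 = 1256641, and √1256641 = 1121.
So n = (1 + 1121) / 6 = 1122/6 = 187.
Check: 187·(3·187 − 1)/2 = 52360. ✓

187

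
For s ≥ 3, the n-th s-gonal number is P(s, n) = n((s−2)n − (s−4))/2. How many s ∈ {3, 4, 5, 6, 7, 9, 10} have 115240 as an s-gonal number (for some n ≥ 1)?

s = 3: P(3, 479) = 114960 and P(3, 480) = 115440; 115240 is not s-gonal.
s = 4: P(4, 339) = 114921 and P(4, 340) = 115600; 115240 is not s-gonal.
s = 5: P(5, 277) = 114955 and P(5, 278) = 115787; 115240 is not s-gonal.
s = 6: P(6, 240) = 114960 and P(6, 241) = 115921; 115240 is not s-gonal.
s = 7: P(7, 215) = 115240. ✓
s = 9: P(9, 181) = 114211 and P(9, 182) = 115479; 115240 is not s-gonal.
s = 10: P(10, 170) = 115090 and P(10, 171) = 116451; 115240 is not s-gonal.
Hits: s ∈ {7} → 1.

1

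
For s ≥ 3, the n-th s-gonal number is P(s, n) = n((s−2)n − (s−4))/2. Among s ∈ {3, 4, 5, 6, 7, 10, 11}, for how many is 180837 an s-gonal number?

s = 3: P(3, 600) = 180300 and P(3, 601) = 180901; 180837 is not s-gonal.
s = 4: P(4, 425) = 180625 and P(4, 426) = 181476; 180837 is not s-gonal.
s = 5: P(5, 347) = 180440 and P(5, 348) = 181482; 180837 is not s-gonal.
s = 6: P(6, 300) = 179700 and P(6, 301) = 180901; 180837 is not s-gonal.
s = 7: P(7, 269) = 180499 and P(7, 270) = 181845; 180837 is not s-gonal.
s = 10: P(10, 213) = 180837. ✓
s = 11: P(11, 200) = 179300 and P(11, 201) = 181101; 180837 is not s-gonal.
Hits: s ∈ {10} → 1.

1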